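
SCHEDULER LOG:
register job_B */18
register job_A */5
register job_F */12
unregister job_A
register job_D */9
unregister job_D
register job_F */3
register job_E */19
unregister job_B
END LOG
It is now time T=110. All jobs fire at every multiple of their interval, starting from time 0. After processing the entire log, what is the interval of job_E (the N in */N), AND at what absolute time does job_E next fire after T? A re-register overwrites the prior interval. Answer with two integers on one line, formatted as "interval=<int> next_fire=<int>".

Op 1: register job_B */18 -> active={job_B:*/18}
Op 2: register job_A */5 -> active={job_A:*/5, job_B:*/18}
Op 3: register job_F */12 -> active={job_A:*/5, job_B:*/18, job_F:*/12}
Op 4: unregister job_A -> active={job_B:*/18, job_F:*/12}
Op 5: register job_D */9 -> active={job_B:*/18, job_D:*/9, job_F:*/12}
Op 6: unregister job_D -> active={job_B:*/18, job_F:*/12}
Op 7: register job_F */3 -> active={job_B:*/18, job_F:*/3}
Op 8: register job_E */19 -> active={job_B:*/18, job_E:*/19, job_F:*/3}
Op 9: unregister job_B -> active={job_E:*/19, job_F:*/3}
Final interval of job_E = 19
Next fire of job_E after T=110: (110//19+1)*19 = 114

Answer: interval=19 next_fire=114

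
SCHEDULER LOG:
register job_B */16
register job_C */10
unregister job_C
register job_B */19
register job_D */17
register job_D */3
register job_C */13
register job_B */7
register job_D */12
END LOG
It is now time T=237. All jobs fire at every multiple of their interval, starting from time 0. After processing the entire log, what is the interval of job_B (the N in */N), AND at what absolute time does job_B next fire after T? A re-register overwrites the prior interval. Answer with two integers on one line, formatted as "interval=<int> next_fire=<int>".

Op 1: register job_B */16 -> active={job_B:*/16}
Op 2: register job_C */10 -> active={job_B:*/16, job_C:*/10}
Op 3: unregister job_C -> active={job_B:*/16}
Op 4: register job_B */19 -> active={job_B:*/19}
Op 5: register job_D */17 -> active={job_B:*/19, job_D:*/17}
Op 6: register job_D */3 -> active={job_B:*/19, job_D:*/3}
Op 7: register job_C */13 -> active={job_B:*/19, job_C:*/13, job_D:*/3}
Op 8: register job_B */7 -> active={job_B:*/7, job_C:*/13, job_D:*/3}
Op 9: register job_D */12 -> active={job_B:*/7, job_C:*/13, job_D:*/12}
Final interval of job_B = 7
Next fire of job_B after T=237: (237//7+1)*7 = 238

Answer: interval=7 next_fire=238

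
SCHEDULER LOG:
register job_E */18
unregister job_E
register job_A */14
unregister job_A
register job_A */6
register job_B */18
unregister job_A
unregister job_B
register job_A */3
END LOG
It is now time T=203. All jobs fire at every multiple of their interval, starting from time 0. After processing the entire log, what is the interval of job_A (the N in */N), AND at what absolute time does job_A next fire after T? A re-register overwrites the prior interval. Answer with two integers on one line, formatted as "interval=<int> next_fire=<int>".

Answer: interval=3 next_fire=204

Derivation:
Op 1: register job_E */18 -> active={job_E:*/18}
Op 2: unregister job_E -> active={}
Op 3: register job_A */14 -> active={job_A:*/14}
Op 4: unregister job_A -> active={}
Op 5: register job_A */6 -> active={job_A:*/6}
Op 6: register job_B */18 -> active={job_A:*/6, job_B:*/18}
Op 7: unregister job_A -> active={job_B:*/18}
Op 8: unregister job_B -> active={}
Op 9: register job_A */3 -> active={job_A:*/3}
Final interval of job_A = 3
Next fire of job_A after T=203: (203//3+1)*3 = 204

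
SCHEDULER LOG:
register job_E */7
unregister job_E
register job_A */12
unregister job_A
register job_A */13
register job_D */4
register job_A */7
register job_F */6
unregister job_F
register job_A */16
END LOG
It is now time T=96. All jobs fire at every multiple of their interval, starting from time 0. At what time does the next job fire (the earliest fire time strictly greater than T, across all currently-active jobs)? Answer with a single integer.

Answer: 100

Derivation:
Op 1: register job_E */7 -> active={job_E:*/7}
Op 2: unregister job_E -> active={}
Op 3: register job_A */12 -> active={job_A:*/12}
Op 4: unregister job_A -> active={}
Op 5: register job_A */13 -> active={job_A:*/13}
Op 6: register job_D */4 -> active={job_A:*/13, job_D:*/4}
Op 7: register job_A */7 -> active={job_A:*/7, job_D:*/4}
Op 8: register job_F */6 -> active={job_A:*/7, job_D:*/4, job_F:*/6}
Op 9: unregister job_F -> active={job_A:*/7, job_D:*/4}
Op 10: register job_A */16 -> active={job_A:*/16, job_D:*/4}
  job_A: interval 16, next fire after T=96 is 112
  job_D: interval 4, next fire after T=96 is 100
Earliest fire time = 100 (job job_D)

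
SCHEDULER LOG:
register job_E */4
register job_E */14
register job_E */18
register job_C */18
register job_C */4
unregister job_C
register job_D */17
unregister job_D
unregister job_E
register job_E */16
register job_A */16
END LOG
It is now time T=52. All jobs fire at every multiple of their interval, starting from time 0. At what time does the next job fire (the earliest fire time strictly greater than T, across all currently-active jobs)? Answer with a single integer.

Op 1: register job_E */4 -> active={job_E:*/4}
Op 2: register job_E */14 -> active={job_E:*/14}
Op 3: register job_E */18 -> active={job_E:*/18}
Op 4: register job_C */18 -> active={job_C:*/18, job_E:*/18}
Op 5: register job_C */4 -> active={job_C:*/4, job_E:*/18}
Op 6: unregister job_C -> active={job_E:*/18}
Op 7: register job_D */17 -> active={job_D:*/17, job_E:*/18}
Op 8: unregister job_D -> active={job_E:*/18}
Op 9: unregister job_E -> active={}
Op 10: register job_E */16 -> active={job_E:*/16}
Op 11: register job_A */16 -> active={job_A:*/16, job_E:*/16}
  job_A: interval 16, next fire after T=52 is 64
  job_E: interval 16, next fire after T=52 is 64
Earliest fire time = 64 (job job_A)

Answer: 64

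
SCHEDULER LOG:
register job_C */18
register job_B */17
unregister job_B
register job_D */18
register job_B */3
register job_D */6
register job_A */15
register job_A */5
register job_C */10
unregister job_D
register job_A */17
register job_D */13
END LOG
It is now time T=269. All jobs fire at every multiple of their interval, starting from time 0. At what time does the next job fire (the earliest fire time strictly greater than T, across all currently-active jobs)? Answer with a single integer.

Answer: 270

Derivation:
Op 1: register job_C */18 -> active={job_C:*/18}
Op 2: register job_B */17 -> active={job_B:*/17, job_C:*/18}
Op 3: unregister job_B -> active={job_C:*/18}
Op 4: register job_D */18 -> active={job_C:*/18, job_D:*/18}
Op 5: register job_B */3 -> active={job_B:*/3, job_C:*/18, job_D:*/18}
Op 6: register job_D */6 -> active={job_B:*/3, job_C:*/18, job_D:*/6}
Op 7: register job_A */15 -> active={job_A:*/15, job_B:*/3, job_C:*/18, job_D:*/6}
Op 8: register job_A */5 -> active={job_A:*/5, job_B:*/3, job_C:*/18, job_D:*/6}
Op 9: register job_C */10 -> active={job_A:*/5, job_B:*/3, job_C:*/10, job_D:*/6}
Op 10: unregister job_D -> active={job_A:*/5, job_B:*/3, job_C:*/10}
Op 11: register job_A */17 -> active={job_A:*/17, job_B:*/3, job_C:*/10}
Op 12: register job_D */13 -> active={job_A:*/17, job_B:*/3, job_C:*/10, job_D:*/13}
  job_A: interval 17, next fire after T=269 is 272
  job_B: interval 3, next fire after T=269 is 270
  job_C: interval 10, next fire after T=269 is 270
  job_D: interval 13, next fire after T=269 is 273
Earliest fire time = 270 (job job_B)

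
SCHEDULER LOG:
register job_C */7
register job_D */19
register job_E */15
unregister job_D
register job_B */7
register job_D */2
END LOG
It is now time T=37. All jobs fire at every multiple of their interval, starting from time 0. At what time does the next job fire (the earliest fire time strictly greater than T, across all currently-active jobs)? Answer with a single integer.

Op 1: register job_C */7 -> active={job_C:*/7}
Op 2: register job_D */19 -> active={job_C:*/7, job_D:*/19}
Op 3: register job_E */15 -> active={job_C:*/7, job_D:*/19, job_E:*/15}
Op 4: unregister job_D -> active={job_C:*/7, job_E:*/15}
Op 5: register job_B */7 -> active={job_B:*/7, job_C:*/7, job_E:*/15}
Op 6: register job_D */2 -> active={job_B:*/7, job_C:*/7, job_D:*/2, job_E:*/15}
  job_B: interval 7, next fire after T=37 is 42
  job_C: interval 7, next fire after T=37 is 42
  job_D: interval 2, next fire after T=37 is 38
  job_E: interval 15, next fire after T=37 is 45
Earliest fire time = 38 (job job_D)

Answer: 38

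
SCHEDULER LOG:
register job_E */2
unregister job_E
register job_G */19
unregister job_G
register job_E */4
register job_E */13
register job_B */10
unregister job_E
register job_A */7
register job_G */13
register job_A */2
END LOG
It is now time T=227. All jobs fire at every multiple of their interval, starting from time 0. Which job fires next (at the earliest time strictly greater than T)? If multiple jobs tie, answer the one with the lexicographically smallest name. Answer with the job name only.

Op 1: register job_E */2 -> active={job_E:*/2}
Op 2: unregister job_E -> active={}
Op 3: register job_G */19 -> active={job_G:*/19}
Op 4: unregister job_G -> active={}
Op 5: register job_E */4 -> active={job_E:*/4}
Op 6: register job_E */13 -> active={job_E:*/13}
Op 7: register job_B */10 -> active={job_B:*/10, job_E:*/13}
Op 8: unregister job_E -> active={job_B:*/10}
Op 9: register job_A */7 -> active={job_A:*/7, job_B:*/10}
Op 10: register job_G */13 -> active={job_A:*/7, job_B:*/10, job_G:*/13}
Op 11: register job_A */2 -> active={job_A:*/2, job_B:*/10, job_G:*/13}
  job_A: interval 2, next fire after T=227 is 228
  job_B: interval 10, next fire after T=227 is 230
  job_G: interval 13, next fire after T=227 is 234
Earliest = 228, winner (lex tiebreak) = job_A

Answer: job_A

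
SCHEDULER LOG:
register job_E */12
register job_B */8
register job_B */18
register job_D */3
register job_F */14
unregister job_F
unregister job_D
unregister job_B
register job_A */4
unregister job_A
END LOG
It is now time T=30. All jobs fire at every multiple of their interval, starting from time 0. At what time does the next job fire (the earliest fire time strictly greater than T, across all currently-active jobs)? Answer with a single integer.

Answer: 36

Derivation:
Op 1: register job_E */12 -> active={job_E:*/12}
Op 2: register job_B */8 -> active={job_B:*/8, job_E:*/12}
Op 3: register job_B */18 -> active={job_B:*/18, job_E:*/12}
Op 4: register job_D */3 -> active={job_B:*/18, job_D:*/3, job_E:*/12}
Op 5: register job_F */14 -> active={job_B:*/18, job_D:*/3, job_E:*/12, job_F:*/14}
Op 6: unregister job_F -> active={job_B:*/18, job_D:*/3, job_E:*/12}
Op 7: unregister job_D -> active={job_B:*/18, job_E:*/12}
Op 8: unregister job_B -> active={job_E:*/12}
Op 9: register job_A */4 -> active={job_A:*/4, job_E:*/12}
Op 10: unregister job_A -> active={job_E:*/12}
  job_E: interval 12, next fire after T=30 is 36
Earliest fire time = 36 (job job_E)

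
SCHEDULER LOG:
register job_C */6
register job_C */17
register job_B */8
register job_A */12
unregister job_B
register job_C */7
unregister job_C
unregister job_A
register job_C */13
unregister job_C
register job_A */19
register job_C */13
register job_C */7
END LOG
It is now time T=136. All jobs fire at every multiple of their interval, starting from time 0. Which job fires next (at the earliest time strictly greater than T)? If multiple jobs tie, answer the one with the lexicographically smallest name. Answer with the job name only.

Op 1: register job_C */6 -> active={job_C:*/6}
Op 2: register job_C */17 -> active={job_C:*/17}
Op 3: register job_B */8 -> active={job_B:*/8, job_C:*/17}
Op 4: register job_A */12 -> active={job_A:*/12, job_B:*/8, job_C:*/17}
Op 5: unregister job_B -> active={job_A:*/12, job_C:*/17}
Op 6: register job_C */7 -> active={job_A:*/12, job_C:*/7}
Op 7: unregister job_C -> active={job_A:*/12}
Op 8: unregister job_A -> active={}
Op 9: register job_C */13 -> active={job_C:*/13}
Op 10: unregister job_C -> active={}
Op 11: register job_A */19 -> active={job_A:*/19}
Op 12: register job_C */13 -> active={job_A:*/19, job_C:*/13}
Op 13: register job_C */7 -> active={job_A:*/19, job_C:*/7}
  job_A: interval 19, next fire after T=136 is 152
  job_C: interval 7, next fire after T=136 is 140
Earliest = 140, winner (lex tiebreak) = job_C

Answer: job_C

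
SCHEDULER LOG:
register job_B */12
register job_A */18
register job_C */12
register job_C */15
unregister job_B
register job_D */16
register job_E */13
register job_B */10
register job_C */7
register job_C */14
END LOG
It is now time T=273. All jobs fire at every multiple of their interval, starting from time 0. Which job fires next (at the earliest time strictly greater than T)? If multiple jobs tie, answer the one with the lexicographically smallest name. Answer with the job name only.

Answer: job_B

Derivation:
Op 1: register job_B */12 -> active={job_B:*/12}
Op 2: register job_A */18 -> active={job_A:*/18, job_B:*/12}
Op 3: register job_C */12 -> active={job_A:*/18, job_B:*/12, job_C:*/12}
Op 4: register job_C */15 -> active={job_A:*/18, job_B:*/12, job_C:*/15}
Op 5: unregister job_B -> active={job_A:*/18, job_C:*/15}
Op 6: register job_D */16 -> active={job_A:*/18, job_C:*/15, job_D:*/16}
Op 7: register job_E */13 -> active={job_A:*/18, job_C:*/15, job_D:*/16, job_E:*/13}
Op 8: register job_B */10 -> active={job_A:*/18, job_B:*/10, job_C:*/15, job_D:*/16, job_E:*/13}
Op 9: register job_C */7 -> active={job_A:*/18, job_B:*/10, job_C:*/7, job_D:*/16, job_E:*/13}
Op 10: register job_C */14 -> active={job_A:*/18, job_B:*/10, job_C:*/14, job_D:*/16, job_E:*/13}
  job_A: interval 18, next fire after T=273 is 288
  job_B: interval 10, next fire after T=273 is 280
  job_C: interval 14, next fire after T=273 is 280
  job_D: interval 16, next fire after T=273 is 288
  job_E: interval 13, next fire after T=273 is 286
Earliest = 280, winner (lex tiebreak) = job_B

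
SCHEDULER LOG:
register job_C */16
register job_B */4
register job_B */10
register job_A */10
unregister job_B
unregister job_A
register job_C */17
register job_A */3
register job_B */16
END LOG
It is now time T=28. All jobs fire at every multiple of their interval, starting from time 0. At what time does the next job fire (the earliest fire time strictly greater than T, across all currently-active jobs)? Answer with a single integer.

Op 1: register job_C */16 -> active={job_C:*/16}
Op 2: register job_B */4 -> active={job_B:*/4, job_C:*/16}
Op 3: register job_B */10 -> active={job_B:*/10, job_C:*/16}
Op 4: register job_A */10 -> active={job_A:*/10, job_B:*/10, job_C:*/16}
Op 5: unregister job_B -> active={job_A:*/10, job_C:*/16}
Op 6: unregister job_A -> active={job_C:*/16}
Op 7: register job_C */17 -> active={job_C:*/17}
Op 8: register job_A */3 -> active={job_A:*/3, job_C:*/17}
Op 9: register job_B */16 -> active={job_A:*/3, job_B:*/16, job_C:*/17}
  job_A: interval 3, next fire after T=28 is 30
  job_B: interval 16, next fire after T=28 is 32
  job_C: interval 17, next fire after T=28 is 34
Earliest fire time = 30 (job job_A)

Answer: 30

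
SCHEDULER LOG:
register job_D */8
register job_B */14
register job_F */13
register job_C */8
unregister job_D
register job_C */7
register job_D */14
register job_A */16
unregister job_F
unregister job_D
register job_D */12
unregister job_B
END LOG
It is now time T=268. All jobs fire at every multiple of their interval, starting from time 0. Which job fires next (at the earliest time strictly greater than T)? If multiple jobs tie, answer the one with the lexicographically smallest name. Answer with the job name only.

Answer: job_A

Derivation:
Op 1: register job_D */8 -> active={job_D:*/8}
Op 2: register job_B */14 -> active={job_B:*/14, job_D:*/8}
Op 3: register job_F */13 -> active={job_B:*/14, job_D:*/8, job_F:*/13}
Op 4: register job_C */8 -> active={job_B:*/14, job_C:*/8, job_D:*/8, job_F:*/13}
Op 5: unregister job_D -> active={job_B:*/14, job_C:*/8, job_F:*/13}
Op 6: register job_C */7 -> active={job_B:*/14, job_C:*/7, job_F:*/13}
Op 7: register job_D */14 -> active={job_B:*/14, job_C:*/7, job_D:*/14, job_F:*/13}
Op 8: register job_A */16 -> active={job_A:*/16, job_B:*/14, job_C:*/7, job_D:*/14, job_F:*/13}
Op 9: unregister job_F -> active={job_A:*/16, job_B:*/14, job_C:*/7, job_D:*/14}
Op 10: unregister job_D -> active={job_A:*/16, job_B:*/14, job_C:*/7}
Op 11: register job_D */12 -> active={job_A:*/16, job_B:*/14, job_C:*/7, job_D:*/12}
Op 12: unregister job_B -> active={job_A:*/16, job_C:*/7, job_D:*/12}
  job_A: interval 16, next fire after T=268 is 272
  job_C: interval 7, next fire after T=268 is 273
  job_D: interval 12, next fire after T=268 is 276
Earliest = 272, winner (lex tiebreak) = job_A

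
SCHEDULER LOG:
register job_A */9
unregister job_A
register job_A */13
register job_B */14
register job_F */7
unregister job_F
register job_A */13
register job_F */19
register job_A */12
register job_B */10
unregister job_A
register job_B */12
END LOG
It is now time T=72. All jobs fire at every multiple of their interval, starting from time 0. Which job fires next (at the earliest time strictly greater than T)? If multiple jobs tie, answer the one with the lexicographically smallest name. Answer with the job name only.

Op 1: register job_A */9 -> active={job_A:*/9}
Op 2: unregister job_A -> active={}
Op 3: register job_A */13 -> active={job_A:*/13}
Op 4: register job_B */14 -> active={job_A:*/13, job_B:*/14}
Op 5: register job_F */7 -> active={job_A:*/13, job_B:*/14, job_F:*/7}
Op 6: unregister job_F -> active={job_A:*/13, job_B:*/14}
Op 7: register job_A */13 -> active={job_A:*/13, job_B:*/14}
Op 8: register job_F */19 -> active={job_A:*/13, job_B:*/14, job_F:*/19}
Op 9: register job_A */12 -> active={job_A:*/12, job_B:*/14, job_F:*/19}
Op 10: register job_B */10 -> active={job_A:*/12, job_B:*/10, job_F:*/19}
Op 11: unregister job_A -> active={job_B:*/10, job_F:*/19}
Op 12: register job_B */12 -> active={job_B:*/12, job_F:*/19}
  job_B: interval 12, next fire after T=72 is 84
  job_F: interval 19, next fire after T=72 is 76
Earliest = 76, winner (lex tiebreak) = job_F

Answer: job_F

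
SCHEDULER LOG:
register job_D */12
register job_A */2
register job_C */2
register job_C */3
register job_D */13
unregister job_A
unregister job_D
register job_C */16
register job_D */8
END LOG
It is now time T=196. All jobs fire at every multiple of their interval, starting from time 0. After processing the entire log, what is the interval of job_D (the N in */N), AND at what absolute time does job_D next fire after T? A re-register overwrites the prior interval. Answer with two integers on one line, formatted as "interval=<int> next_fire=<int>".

Answer: interval=8 next_fire=200

Derivation:
Op 1: register job_D */12 -> active={job_D:*/12}
Op 2: register job_A */2 -> active={job_A:*/2, job_D:*/12}
Op 3: register job_C */2 -> active={job_A:*/2, job_C:*/2, job_D:*/12}
Op 4: register job_C */3 -> active={job_A:*/2, job_C:*/3, job_D:*/12}
Op 5: register job_D */13 -> active={job_A:*/2, job_C:*/3, job_D:*/13}
Op 6: unregister job_A -> active={job_C:*/3, job_D:*/13}
Op 7: unregister job_D -> active={job_C:*/3}
Op 8: register job_C */16 -> active={job_C:*/16}
Op 9: register job_D */8 -> active={job_C:*/16, job_D:*/8}
Final interval of job_D = 8
Next fire of job_D after T=196: (196//8+1)*8 = 200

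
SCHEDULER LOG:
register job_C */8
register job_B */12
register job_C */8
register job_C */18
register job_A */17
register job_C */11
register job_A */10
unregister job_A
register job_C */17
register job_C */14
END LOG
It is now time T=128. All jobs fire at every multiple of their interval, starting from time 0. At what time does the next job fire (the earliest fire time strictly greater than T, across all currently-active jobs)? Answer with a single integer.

Answer: 132

Derivation:
Op 1: register job_C */8 -> active={job_C:*/8}
Op 2: register job_B */12 -> active={job_B:*/12, job_C:*/8}
Op 3: register job_C */8 -> active={job_B:*/12, job_C:*/8}
Op 4: register job_C */18 -> active={job_B:*/12, job_C:*/18}
Op 5: register job_A */17 -> active={job_A:*/17, job_B:*/12, job_C:*/18}
Op 6: register job_C */11 -> active={job_A:*/17, job_B:*/12, job_C:*/11}
Op 7: register job_A */10 -> active={job_A:*/10, job_B:*/12, job_C:*/11}
Op 8: unregister job_A -> active={job_B:*/12, job_C:*/11}
Op 9: register job_C */17 -> active={job_B:*/12, job_C:*/17}
Op 10: register job_C */14 -> active={job_B:*/12, job_C:*/14}
  job_B: interval 12, next fire after T=128 is 132
  job_C: interval 14, next fire after T=128 is 140
Earliest fire time = 132 (job job_B)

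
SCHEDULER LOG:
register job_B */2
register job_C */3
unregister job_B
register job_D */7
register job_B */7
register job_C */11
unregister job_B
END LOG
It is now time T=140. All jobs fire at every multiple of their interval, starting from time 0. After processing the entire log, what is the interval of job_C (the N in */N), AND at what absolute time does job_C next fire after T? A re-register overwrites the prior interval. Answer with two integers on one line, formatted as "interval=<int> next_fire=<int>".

Op 1: register job_B */2 -> active={job_B:*/2}
Op 2: register job_C */3 -> active={job_B:*/2, job_C:*/3}
Op 3: unregister job_B -> active={job_C:*/3}
Op 4: register job_D */7 -> active={job_C:*/3, job_D:*/7}
Op 5: register job_B */7 -> active={job_B:*/7, job_C:*/3, job_D:*/7}
Op 6: register job_C */11 -> active={job_B:*/7, job_C:*/11, job_D:*/7}
Op 7: unregister job_B -> active={job_C:*/11, job_D:*/7}
Final interval of job_C = 11
Next fire of job_C after T=140: (140//11+1)*11 = 143

Answer: interval=11 next_fire=143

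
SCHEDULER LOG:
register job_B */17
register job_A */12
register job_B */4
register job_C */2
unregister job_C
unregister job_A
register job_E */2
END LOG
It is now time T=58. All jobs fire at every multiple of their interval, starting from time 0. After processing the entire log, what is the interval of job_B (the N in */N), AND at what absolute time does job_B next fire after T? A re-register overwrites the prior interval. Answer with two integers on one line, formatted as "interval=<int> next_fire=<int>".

Answer: interval=4 next_fire=60

Derivation:
Op 1: register job_B */17 -> active={job_B:*/17}
Op 2: register job_A */12 -> active={job_A:*/12, job_B:*/17}
Op 3: register job_B */4 -> active={job_A:*/12, job_B:*/4}
Op 4: register job_C */2 -> active={job_A:*/12, job_B:*/4, job_C:*/2}
Op 5: unregister job_C -> active={job_A:*/12, job_B:*/4}
Op 6: unregister job_A -> active={job_B:*/4}
Op 7: register job_E */2 -> active={job_B:*/4, job_E:*/2}
Final interval of job_B = 4
Next fire of job_B after T=58: (58//4+1)*4 = 60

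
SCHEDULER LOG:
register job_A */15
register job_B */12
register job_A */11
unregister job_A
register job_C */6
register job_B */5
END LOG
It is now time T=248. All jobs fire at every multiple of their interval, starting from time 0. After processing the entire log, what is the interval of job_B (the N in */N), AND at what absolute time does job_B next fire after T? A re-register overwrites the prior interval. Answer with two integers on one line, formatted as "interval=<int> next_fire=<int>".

Op 1: register job_A */15 -> active={job_A:*/15}
Op 2: register job_B */12 -> active={job_A:*/15, job_B:*/12}
Op 3: register job_A */11 -> active={job_A:*/11, job_B:*/12}
Op 4: unregister job_A -> active={job_B:*/12}
Op 5: register job_C */6 -> active={job_B:*/12, job_C:*/6}
Op 6: register job_B */5 -> active={job_B:*/5, job_C:*/6}
Final interval of job_B = 5
Next fire of job_B after T=248: (248//5+1)*5 = 250

Answer: interval=5 next_fire=250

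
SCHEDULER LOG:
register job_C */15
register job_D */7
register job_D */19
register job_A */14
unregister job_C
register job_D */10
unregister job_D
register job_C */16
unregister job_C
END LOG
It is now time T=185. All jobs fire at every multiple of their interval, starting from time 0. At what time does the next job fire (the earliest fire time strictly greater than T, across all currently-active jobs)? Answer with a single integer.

Op 1: register job_C */15 -> active={job_C:*/15}
Op 2: register job_D */7 -> active={job_C:*/15, job_D:*/7}
Op 3: register job_D */19 -> active={job_C:*/15, job_D:*/19}
Op 4: register job_A */14 -> active={job_A:*/14, job_C:*/15, job_D:*/19}
Op 5: unregister job_C -> active={job_A:*/14, job_D:*/19}
Op 6: register job_D */10 -> active={job_A:*/14, job_D:*/10}
Op 7: unregister job_D -> active={job_A:*/14}
Op 8: register job_C */16 -> active={job_A:*/14, job_C:*/16}
Op 9: unregister job_C -> active={job_A:*/14}
  job_A: interval 14, next fire after T=185 is 196
Earliest fire time = 196 (job job_A)

Answer: 196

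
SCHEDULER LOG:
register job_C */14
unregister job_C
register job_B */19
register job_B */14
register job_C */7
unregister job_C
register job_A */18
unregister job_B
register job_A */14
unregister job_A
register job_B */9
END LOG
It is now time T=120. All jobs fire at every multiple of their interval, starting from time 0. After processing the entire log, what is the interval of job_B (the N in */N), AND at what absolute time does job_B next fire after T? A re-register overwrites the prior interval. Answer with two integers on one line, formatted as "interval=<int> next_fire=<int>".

Answer: interval=9 next_fire=126

Derivation:
Op 1: register job_C */14 -> active={job_C:*/14}
Op 2: unregister job_C -> active={}
Op 3: register job_B */19 -> active={job_B:*/19}
Op 4: register job_B */14 -> active={job_B:*/14}
Op 5: register job_C */7 -> active={job_B:*/14, job_C:*/7}
Op 6: unregister job_C -> active={job_B:*/14}
Op 7: register job_A */18 -> active={job_A:*/18, job_B:*/14}
Op 8: unregister job_B -> active={job_A:*/18}
Op 9: register job_A */14 -> active={job_A:*/14}
Op 10: unregister job_A -> active={}
Op 11: register job_B */9 -> active={job_B:*/9}
Final interval of job_B = 9
Next fire of job_B after T=120: (120//9+1)*9 = 126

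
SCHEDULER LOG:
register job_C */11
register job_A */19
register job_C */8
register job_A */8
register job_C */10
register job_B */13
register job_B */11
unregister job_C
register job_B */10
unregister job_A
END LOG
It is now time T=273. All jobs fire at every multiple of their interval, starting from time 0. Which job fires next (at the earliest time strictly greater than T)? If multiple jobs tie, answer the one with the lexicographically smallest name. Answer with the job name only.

Answer: job_B

Derivation:
Op 1: register job_C */11 -> active={job_C:*/11}
Op 2: register job_A */19 -> active={job_A:*/19, job_C:*/11}
Op 3: register job_C */8 -> active={job_A:*/19, job_C:*/8}
Op 4: register job_A */8 -> active={job_A:*/8, job_C:*/8}
Op 5: register job_C */10 -> active={job_A:*/8, job_C:*/10}
Op 6: register job_B */13 -> active={job_A:*/8, job_B:*/13, job_C:*/10}
Op 7: register job_B */11 -> active={job_A:*/8, job_B:*/11, job_C:*/10}
Op 8: unregister job_C -> active={job_A:*/8, job_B:*/11}
Op 9: register job_B */10 -> active={job_A:*/8, job_B:*/10}
Op 10: unregister job_A -> active={job_B:*/10}
  job_B: interval 10, next fire after T=273 is 280
Earliest = 280, winner (lex tiebreak) = job_B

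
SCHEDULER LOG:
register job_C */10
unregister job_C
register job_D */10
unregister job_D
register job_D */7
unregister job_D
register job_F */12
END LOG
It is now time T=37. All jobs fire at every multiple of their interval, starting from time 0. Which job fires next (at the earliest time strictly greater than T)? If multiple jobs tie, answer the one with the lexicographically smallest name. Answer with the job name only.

Answer: job_F

Derivation:
Op 1: register job_C */10 -> active={job_C:*/10}
Op 2: unregister job_C -> active={}
Op 3: register job_D */10 -> active={job_D:*/10}
Op 4: unregister job_D -> active={}
Op 5: register job_D */7 -> active={job_D:*/7}
Op 6: unregister job_D -> active={}
Op 7: register job_F */12 -> active={job_F:*/12}
  job_F: interval 12, next fire after T=37 is 48
Earliest = 48, winner (lex tiebreak) = job_F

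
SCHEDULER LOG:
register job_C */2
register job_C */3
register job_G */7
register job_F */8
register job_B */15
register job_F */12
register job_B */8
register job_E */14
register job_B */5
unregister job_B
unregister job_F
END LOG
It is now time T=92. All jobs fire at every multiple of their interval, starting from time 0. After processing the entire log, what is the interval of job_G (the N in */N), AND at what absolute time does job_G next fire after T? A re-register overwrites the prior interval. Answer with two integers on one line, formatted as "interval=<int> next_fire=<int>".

Op 1: register job_C */2 -> active={job_C:*/2}
Op 2: register job_C */3 -> active={job_C:*/3}
Op 3: register job_G */7 -> active={job_C:*/3, job_G:*/7}
Op 4: register job_F */8 -> active={job_C:*/3, job_F:*/8, job_G:*/7}
Op 5: register job_B */15 -> active={job_B:*/15, job_C:*/3, job_F:*/8, job_G:*/7}
Op 6: register job_F */12 -> active={job_B:*/15, job_C:*/3, job_F:*/12, job_G:*/7}
Op 7: register job_B */8 -> active={job_B:*/8, job_C:*/3, job_F:*/12, job_G:*/7}
Op 8: register job_E */14 -> active={job_B:*/8, job_C:*/3, job_E:*/14, job_F:*/12, job_G:*/7}
Op 9: register job_B */5 -> active={job_B:*/5, job_C:*/3, job_E:*/14, job_F:*/12, job_G:*/7}
Op 10: unregister job_B -> active={job_C:*/3, job_E:*/14, job_F:*/12, job_G:*/7}
Op 11: unregister job_F -> active={job_C:*/3, job_E:*/14, job_G:*/7}
Final interval of job_G = 7
Next fire of job_G after T=92: (92//7+1)*7 = 98

Answer: interval=7 next_fire=98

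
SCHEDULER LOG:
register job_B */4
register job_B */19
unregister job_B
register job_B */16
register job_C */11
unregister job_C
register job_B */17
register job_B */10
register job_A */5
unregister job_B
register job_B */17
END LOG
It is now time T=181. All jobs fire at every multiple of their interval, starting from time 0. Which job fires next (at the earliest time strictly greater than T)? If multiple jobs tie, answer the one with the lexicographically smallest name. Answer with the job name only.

Answer: job_A

Derivation:
Op 1: register job_B */4 -> active={job_B:*/4}
Op 2: register job_B */19 -> active={job_B:*/19}
Op 3: unregister job_B -> active={}
Op 4: register job_B */16 -> active={job_B:*/16}
Op 5: register job_C */11 -> active={job_B:*/16, job_C:*/11}
Op 6: unregister job_C -> active={job_B:*/16}
Op 7: register job_B */17 -> active={job_B:*/17}
Op 8: register job_B */10 -> active={job_B:*/10}
Op 9: register job_A */5 -> active={job_A:*/5, job_B:*/10}
Op 10: unregister job_B -> active={job_A:*/5}
Op 11: register job_B */17 -> active={job_A:*/5, job_B:*/17}
  job_A: interval 5, next fire after T=181 is 185
  job_B: interval 17, next fire after T=181 is 187
Earliest = 185, winner (lex tiebreak) = job_A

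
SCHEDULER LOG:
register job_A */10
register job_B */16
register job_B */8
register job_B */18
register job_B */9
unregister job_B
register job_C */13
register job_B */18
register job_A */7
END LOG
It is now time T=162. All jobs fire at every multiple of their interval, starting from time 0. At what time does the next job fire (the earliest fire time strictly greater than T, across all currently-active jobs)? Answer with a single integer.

Op 1: register job_A */10 -> active={job_A:*/10}
Op 2: register job_B */16 -> active={job_A:*/10, job_B:*/16}
Op 3: register job_B */8 -> active={job_A:*/10, job_B:*/8}
Op 4: register job_B */18 -> active={job_A:*/10, job_B:*/18}
Op 5: register job_B */9 -> active={job_A:*/10, job_B:*/9}
Op 6: unregister job_B -> active={job_A:*/10}
Op 7: register job_C */13 -> active={job_A:*/10, job_C:*/13}
Op 8: register job_B */18 -> active={job_A:*/10, job_B:*/18, job_C:*/13}
Op 9: register job_A */7 -> active={job_A:*/7, job_B:*/18, job_C:*/13}
  job_A: interval 7, next fire after T=162 is 168
  job_B: interval 18, next fire after T=162 is 180
  job_C: interval 13, next fire after T=162 is 169
Earliest fire time = 168 (job job_A)

Answer: 168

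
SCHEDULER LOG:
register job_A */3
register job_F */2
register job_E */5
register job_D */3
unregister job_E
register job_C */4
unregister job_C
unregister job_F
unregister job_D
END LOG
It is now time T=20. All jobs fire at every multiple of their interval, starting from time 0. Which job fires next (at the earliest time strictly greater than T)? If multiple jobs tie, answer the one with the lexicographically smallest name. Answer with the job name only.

Answer: job_A

Derivation:
Op 1: register job_A */3 -> active={job_A:*/3}
Op 2: register job_F */2 -> active={job_A:*/3, job_F:*/2}
Op 3: register job_E */5 -> active={job_A:*/3, job_E:*/5, job_F:*/2}
Op 4: register job_D */3 -> active={job_A:*/3, job_D:*/3, job_E:*/5, job_F:*/2}
Op 5: unregister job_E -> active={job_A:*/3, job_D:*/3, job_F:*/2}
Op 6: register job_C */4 -> active={job_A:*/3, job_C:*/4, job_D:*/3, job_F:*/2}
Op 7: unregister job_C -> active={job_A:*/3, job_D:*/3, job_F:*/2}
Op 8: unregister job_F -> active={job_A:*/3, job_D:*/3}
Op 9: unregister job_D -> active={job_A:*/3}
  job_A: interval 3, next fire after T=20 is 21
Earliest = 21, winner (lex tiebreak) = job_A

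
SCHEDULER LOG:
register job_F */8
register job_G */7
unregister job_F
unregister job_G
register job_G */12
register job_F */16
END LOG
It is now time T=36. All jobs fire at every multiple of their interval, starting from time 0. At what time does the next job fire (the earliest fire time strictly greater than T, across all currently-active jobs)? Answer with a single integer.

Answer: 48

Derivation:
Op 1: register job_F */8 -> active={job_F:*/8}
Op 2: register job_G */7 -> active={job_F:*/8, job_G:*/7}
Op 3: unregister job_F -> active={job_G:*/7}
Op 4: unregister job_G -> active={}
Op 5: register job_G */12 -> active={job_G:*/12}
Op 6: register job_F */16 -> active={job_F:*/16, job_G:*/12}
  job_F: interval 16, next fire after T=36 is 48
  job_G: interval 12, next fire after T=36 is 48
Earliest fire time = 48 (job job_F)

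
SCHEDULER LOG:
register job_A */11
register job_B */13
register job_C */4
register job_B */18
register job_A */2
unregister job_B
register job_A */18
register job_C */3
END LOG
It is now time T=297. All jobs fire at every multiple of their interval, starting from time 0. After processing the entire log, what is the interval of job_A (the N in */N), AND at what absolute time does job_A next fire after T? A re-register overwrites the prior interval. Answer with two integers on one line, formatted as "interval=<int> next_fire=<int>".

Op 1: register job_A */11 -> active={job_A:*/11}
Op 2: register job_B */13 -> active={job_A:*/11, job_B:*/13}
Op 3: register job_C */4 -> active={job_A:*/11, job_B:*/13, job_C:*/4}
Op 4: register job_B */18 -> active={job_A:*/11, job_B:*/18, job_C:*/4}
Op 5: register job_A */2 -> active={job_A:*/2, job_B:*/18, job_C:*/4}
Op 6: unregister job_B -> active={job_A:*/2, job_C:*/4}
Op 7: register job_A */18 -> active={job_A:*/18, job_C:*/4}
Op 8: register job_C */3 -> active={job_A:*/18, job_C:*/3}
Final interval of job_A = 18
Next fire of job_A after T=297: (297//18+1)*18 = 306

Answer: interval=18 next_fire=306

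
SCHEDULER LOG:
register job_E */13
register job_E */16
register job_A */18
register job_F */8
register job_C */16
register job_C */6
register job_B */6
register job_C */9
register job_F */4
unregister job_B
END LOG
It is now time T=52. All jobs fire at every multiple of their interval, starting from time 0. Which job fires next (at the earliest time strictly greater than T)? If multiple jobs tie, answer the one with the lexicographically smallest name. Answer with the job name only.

Op 1: register job_E */13 -> active={job_E:*/13}
Op 2: register job_E */16 -> active={job_E:*/16}
Op 3: register job_A */18 -> active={job_A:*/18, job_E:*/16}
Op 4: register job_F */8 -> active={job_A:*/18, job_E:*/16, job_F:*/8}
Op 5: register job_C */16 -> active={job_A:*/18, job_C:*/16, job_E:*/16, job_F:*/8}
Op 6: register job_C */6 -> active={job_A:*/18, job_C:*/6, job_E:*/16, job_F:*/8}
Op 7: register job_B */6 -> active={job_A:*/18, job_B:*/6, job_C:*/6, job_E:*/16, job_F:*/8}
Op 8: register job_C */9 -> active={job_A:*/18, job_B:*/6, job_C:*/9, job_E:*/16, job_F:*/8}
Op 9: register job_F */4 -> active={job_A:*/18, job_B:*/6, job_C:*/9, job_E:*/16, job_F:*/4}
Op 10: unregister job_B -> active={job_A:*/18, job_C:*/9, job_E:*/16, job_F:*/4}
  job_A: interval 18, next fire after T=52 is 54
  job_C: interval 9, next fire after T=52 is 54
  job_E: interval 16, next fire after T=52 is 64
  job_F: interval 4, next fire after T=52 is 56
Earliest = 54, winner (lex tiebreak) = job_A

Answer: job_A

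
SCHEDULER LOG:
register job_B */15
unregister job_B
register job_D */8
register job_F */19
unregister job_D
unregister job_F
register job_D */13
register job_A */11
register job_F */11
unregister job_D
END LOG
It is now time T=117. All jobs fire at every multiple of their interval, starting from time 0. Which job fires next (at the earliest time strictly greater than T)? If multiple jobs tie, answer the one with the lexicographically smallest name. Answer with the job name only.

Answer: job_A

Derivation:
Op 1: register job_B */15 -> active={job_B:*/15}
Op 2: unregister job_B -> active={}
Op 3: register job_D */8 -> active={job_D:*/8}
Op 4: register job_F */19 -> active={job_D:*/8, job_F:*/19}
Op 5: unregister job_D -> active={job_F:*/19}
Op 6: unregister job_F -> active={}
Op 7: register job_D */13 -> active={job_D:*/13}
Op 8: register job_A */11 -> active={job_A:*/11, job_D:*/13}
Op 9: register job_F */11 -> active={job_A:*/11, job_D:*/13, job_F:*/11}
Op 10: unregister job_D -> active={job_A:*/11, job_F:*/11}
  job_A: interval 11, next fire after T=117 is 121
  job_F: interval 11, next fire after T=117 is 121
Earliest = 121, winner (lex tiebreak) = job_A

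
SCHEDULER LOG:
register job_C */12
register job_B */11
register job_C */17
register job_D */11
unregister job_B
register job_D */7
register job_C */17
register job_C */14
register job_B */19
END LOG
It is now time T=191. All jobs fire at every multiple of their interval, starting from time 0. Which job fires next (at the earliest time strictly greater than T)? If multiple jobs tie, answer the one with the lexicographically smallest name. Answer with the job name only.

Op 1: register job_C */12 -> active={job_C:*/12}
Op 2: register job_B */11 -> active={job_B:*/11, job_C:*/12}
Op 3: register job_C */17 -> active={job_B:*/11, job_C:*/17}
Op 4: register job_D */11 -> active={job_B:*/11, job_C:*/17, job_D:*/11}
Op 5: unregister job_B -> active={job_C:*/17, job_D:*/11}
Op 6: register job_D */7 -> active={job_C:*/17, job_D:*/7}
Op 7: register job_C */17 -> active={job_C:*/17, job_D:*/7}
Op 8: register job_C */14 -> active={job_C:*/14, job_D:*/7}
Op 9: register job_B */19 -> active={job_B:*/19, job_C:*/14, job_D:*/7}
  job_B: interval 19, next fire after T=191 is 209
  job_C: interval 14, next fire after T=191 is 196
  job_D: interval 7, next fire after T=191 is 196
Earliest = 196, winner (lex tiebreak) = job_C

Answer: job_C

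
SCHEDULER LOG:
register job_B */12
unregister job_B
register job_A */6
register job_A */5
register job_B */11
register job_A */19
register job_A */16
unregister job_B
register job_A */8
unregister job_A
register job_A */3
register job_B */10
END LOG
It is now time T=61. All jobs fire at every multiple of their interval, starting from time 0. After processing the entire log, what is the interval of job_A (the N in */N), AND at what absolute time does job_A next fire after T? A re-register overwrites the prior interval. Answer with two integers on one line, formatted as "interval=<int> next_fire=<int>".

Answer: interval=3 next_fire=63

Derivation:
Op 1: register job_B */12 -> active={job_B:*/12}
Op 2: unregister job_B -> active={}
Op 3: register job_A */6 -> active={job_A:*/6}
Op 4: register job_A */5 -> active={job_A:*/5}
Op 5: register job_B */11 -> active={job_A:*/5, job_B:*/11}
Op 6: register job_A */19 -> active={job_A:*/19, job_B:*/11}
Op 7: register job_A */16 -> active={job_A:*/16, job_B:*/11}
Op 8: unregister job_B -> active={job_A:*/16}
Op 9: register job_A */8 -> active={job_A:*/8}
Op 10: unregister job_A -> active={}
Op 11: register job_A */3 -> active={job_A:*/3}
Op 12: register job_B */10 -> active={job_A:*/3, job_B:*/10}
Final interval of job_A = 3
Next fire of job_A after T=61: (61//3+1)*3 = 63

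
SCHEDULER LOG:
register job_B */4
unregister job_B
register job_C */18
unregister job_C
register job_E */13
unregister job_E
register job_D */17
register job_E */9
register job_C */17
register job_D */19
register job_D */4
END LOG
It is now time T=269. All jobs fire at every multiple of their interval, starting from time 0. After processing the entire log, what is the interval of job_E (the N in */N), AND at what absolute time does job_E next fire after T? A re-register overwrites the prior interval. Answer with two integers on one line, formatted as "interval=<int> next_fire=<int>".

Answer: interval=9 next_fire=270

Derivation:
Op 1: register job_B */4 -> active={job_B:*/4}
Op 2: unregister job_B -> active={}
Op 3: register job_C */18 -> active={job_C:*/18}
Op 4: unregister job_C -> active={}
Op 5: register job_E */13 -> active={job_E:*/13}
Op 6: unregister job_E -> active={}
Op 7: register job_D */17 -> active={job_D:*/17}
Op 8: register job_E */9 -> active={job_D:*/17, job_E:*/9}
Op 9: register job_C */17 -> active={job_C:*/17, job_D:*/17, job_E:*/9}
Op 10: register job_D */19 -> active={job_C:*/17, job_D:*/19, job_E:*/9}
Op 11: register job_D */4 -> active={job_C:*/17, job_D:*/4, job_E:*/9}
Final interval of job_E = 9
Next fire of job_E after T=269: (269//9+1)*9 = 270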